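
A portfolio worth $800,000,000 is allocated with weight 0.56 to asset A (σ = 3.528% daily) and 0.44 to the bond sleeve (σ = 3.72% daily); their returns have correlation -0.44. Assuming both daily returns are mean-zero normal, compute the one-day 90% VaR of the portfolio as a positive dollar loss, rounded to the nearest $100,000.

σ_p² = 0.56²·3.528² + 0.44²·3.72² + 2·-0.44·0.56·0.44·3.528·3.72 = 3.7367 (%²).
σ_p = √3.7367 = 1.933%.
At 90%, z = 1.282.
VaR = 1.282 × 1.933% = 2.478%; on $800,000,000 that is $19,824,000.

$19,800,000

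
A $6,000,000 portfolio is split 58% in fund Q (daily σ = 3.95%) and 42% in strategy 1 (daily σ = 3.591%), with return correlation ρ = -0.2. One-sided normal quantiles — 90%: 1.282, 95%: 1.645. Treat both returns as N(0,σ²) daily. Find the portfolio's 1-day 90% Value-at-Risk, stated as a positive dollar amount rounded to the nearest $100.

$190,600

σ_p² = 0.58²·3.95² + 0.42²·3.591² + 2·-0.2·0.58·0.42·3.95·3.591 = 6.1413 (%²).
σ_p = √6.1413 = 2.478%.
VaR = 1.282 × 2.478% = 3.177%; on $6,000,000 that is $190,620.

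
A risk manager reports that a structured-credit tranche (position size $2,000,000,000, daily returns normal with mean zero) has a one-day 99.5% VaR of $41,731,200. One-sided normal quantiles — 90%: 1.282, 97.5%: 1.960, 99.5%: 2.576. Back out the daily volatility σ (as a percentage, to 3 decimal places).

0.810%

VaR as a fraction: $41,731,200 / $2,000,000,000 = 2.087%.
σ = VaR / z = 2.087% / 2.576 = 0.810%.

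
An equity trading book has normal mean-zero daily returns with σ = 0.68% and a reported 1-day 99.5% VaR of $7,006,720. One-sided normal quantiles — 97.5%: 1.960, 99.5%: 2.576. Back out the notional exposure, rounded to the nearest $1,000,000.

$400,000,000

VaR as a fraction of value: z·σ = 2.576 × 0.68% = 1.75168%.
Position = $7,006,720 / 0.0175168 = $400,000,000.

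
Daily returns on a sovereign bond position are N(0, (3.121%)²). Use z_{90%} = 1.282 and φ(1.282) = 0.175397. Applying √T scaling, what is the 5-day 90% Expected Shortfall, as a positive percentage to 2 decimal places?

σ_{5d} = 3.121% × √5 = 6.979%.
ES multiplier = φ(z)/(1−α) = 0.175397/0.1 = 1.754.
ES = 6.979% × 1.754 = 12.241%.

12.24%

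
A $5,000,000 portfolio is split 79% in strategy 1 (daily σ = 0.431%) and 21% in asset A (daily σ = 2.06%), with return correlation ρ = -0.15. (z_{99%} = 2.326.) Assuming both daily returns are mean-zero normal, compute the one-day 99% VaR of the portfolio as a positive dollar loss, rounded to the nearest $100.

$59,200

σ_p² = 0.79²·0.431² + 0.21²·2.06² + 2·-0.15·0.79·0.21·0.431·2.06 = 0.2589 (%²).
σ_p = √0.2589 = 0.509%.
VaR = 2.326 × 0.509% = 1.184%; on $5,000,000 that is $59,200.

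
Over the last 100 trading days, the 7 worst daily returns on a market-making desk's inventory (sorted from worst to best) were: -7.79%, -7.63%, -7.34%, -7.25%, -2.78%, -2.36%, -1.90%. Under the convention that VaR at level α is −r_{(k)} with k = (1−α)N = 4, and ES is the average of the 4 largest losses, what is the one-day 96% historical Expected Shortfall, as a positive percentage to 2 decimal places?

7.50%

The 4 worst returns sum to -30.01%.
ES = −(-30.01%) / 4 = 7.5025% ≈ 7.50%.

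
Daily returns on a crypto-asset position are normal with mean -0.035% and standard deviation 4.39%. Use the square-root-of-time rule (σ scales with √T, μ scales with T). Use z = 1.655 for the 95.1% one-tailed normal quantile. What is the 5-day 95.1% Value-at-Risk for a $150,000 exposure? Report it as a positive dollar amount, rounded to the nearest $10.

$24,630

σ_{5d} = 4.39% × √5 = 9.816%; μ_{5d} = 5 × -0.035% = -0.175%.
VaR = −(-0.175%) + 1.655 × 9.816% = 16.420%.
On $150,000: 0.16420 × $150,000 = $24,630.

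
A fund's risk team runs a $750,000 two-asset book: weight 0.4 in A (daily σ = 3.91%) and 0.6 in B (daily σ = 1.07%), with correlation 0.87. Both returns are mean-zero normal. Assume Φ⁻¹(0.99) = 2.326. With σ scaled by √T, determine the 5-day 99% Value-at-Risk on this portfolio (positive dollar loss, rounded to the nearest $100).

σ_p = √(0.4²·3.91² + 0.6²·1.07² + 2·0.87·0.4·0.6·3.91·1.07) = 2.146%.
σ_{5d} = 2.146% × √5 = 4.799%.
VaR = 2.326 × 4.799% = 11.162%; on $750,000 that is $83,715.

$83,700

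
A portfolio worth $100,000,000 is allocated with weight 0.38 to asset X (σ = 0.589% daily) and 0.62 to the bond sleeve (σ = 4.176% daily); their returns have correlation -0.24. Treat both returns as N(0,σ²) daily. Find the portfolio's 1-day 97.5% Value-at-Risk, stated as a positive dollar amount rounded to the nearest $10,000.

$4,990,000

σ_p² = 0.38²·0.589² + 0.62²·4.176² + 2·-0.24·0.38·0.62·0.589·4.176 = 6.4755 (%²).
σ_p = √6.4755 = 2.545%.
At 97.5%, z = 1.960.
VaR = 1.960 × 2.545% = 4.988%; on $100,000,000 that is $4,988,000.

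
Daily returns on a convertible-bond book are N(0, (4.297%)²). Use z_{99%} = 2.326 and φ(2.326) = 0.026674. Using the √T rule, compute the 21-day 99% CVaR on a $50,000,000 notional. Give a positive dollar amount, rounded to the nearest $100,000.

σ_{21d} = 4.297% × √21 = 19.691%.
ES multiplier = φ(z)/(1−α) = 0.026674/0.01 = 2.667.
ES = 19.691% × 2.667 = 52.516%; on $50,000,000: $26,258,000.

$26,300,000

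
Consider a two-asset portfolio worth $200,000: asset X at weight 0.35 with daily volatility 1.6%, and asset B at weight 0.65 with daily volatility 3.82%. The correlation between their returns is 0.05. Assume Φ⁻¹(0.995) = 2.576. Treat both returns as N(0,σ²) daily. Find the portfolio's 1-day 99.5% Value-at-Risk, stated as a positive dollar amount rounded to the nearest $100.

σ_p² = 0.35²·1.6² + 0.65²·3.82² + 2·0.05·0.35·0.65·1.6·3.82 = 6.6179 (%²).
σ_p = √6.6179 = 2.573%.
VaR = 2.576 × 2.573% = 6.628%; on $200,000 that is $13,256.

$13,300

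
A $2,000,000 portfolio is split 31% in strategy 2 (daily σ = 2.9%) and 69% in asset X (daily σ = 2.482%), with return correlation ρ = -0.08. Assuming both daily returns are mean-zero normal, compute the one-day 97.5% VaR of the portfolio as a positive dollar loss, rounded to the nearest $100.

σ_p² = 0.31²·2.9² + 0.69²·2.482² + 2·-0.08·0.31·0.69·2.9·2.482 = 3.4948 (%²).
σ_p = √3.4948 = 1.869%.
At 97.5%, z = 1.960.
VaR = 1.960 × 1.869% = 3.663%; on $2,000,000 that is $73,260.

$73,300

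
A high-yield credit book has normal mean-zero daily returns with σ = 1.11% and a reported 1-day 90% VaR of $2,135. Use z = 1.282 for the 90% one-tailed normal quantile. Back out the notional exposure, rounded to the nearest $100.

$150,000

VaR as a fraction of value: z·σ = 1.282 × 1.11% = 1.42302%.
Position = $2,135 / 0.0142302 = $150,033.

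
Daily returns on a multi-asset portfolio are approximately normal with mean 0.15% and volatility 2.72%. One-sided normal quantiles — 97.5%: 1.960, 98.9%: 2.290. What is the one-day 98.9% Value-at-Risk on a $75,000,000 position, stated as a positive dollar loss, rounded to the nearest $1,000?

VaR = −μ + z·σ = −(0.15%) + 2.290 × 2.72% = 6.079%.
On $75,000,000: 0.06079 × $75,000,000 = $4,559,250.

$4,559,000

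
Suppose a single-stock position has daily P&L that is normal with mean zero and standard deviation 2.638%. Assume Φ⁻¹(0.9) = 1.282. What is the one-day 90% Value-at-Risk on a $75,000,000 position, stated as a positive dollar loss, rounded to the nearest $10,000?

VaR = z·σ = 1.282 × 2.638% = 3.382%.
On $75,000,000: 0.03382 × $75,000,000 = $2,536,500.

$2,540,000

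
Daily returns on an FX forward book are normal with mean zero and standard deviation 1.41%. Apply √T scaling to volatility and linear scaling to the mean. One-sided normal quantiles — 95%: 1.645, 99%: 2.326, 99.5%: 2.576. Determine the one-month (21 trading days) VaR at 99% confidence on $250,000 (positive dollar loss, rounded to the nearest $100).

σ_{21d} = 1.41% × √21 = 6.461%.
VaR = 2.326 × 6.461% = 15.028%.
On $250,000: 0.15028 × $250,000 = $37,570.

$37,600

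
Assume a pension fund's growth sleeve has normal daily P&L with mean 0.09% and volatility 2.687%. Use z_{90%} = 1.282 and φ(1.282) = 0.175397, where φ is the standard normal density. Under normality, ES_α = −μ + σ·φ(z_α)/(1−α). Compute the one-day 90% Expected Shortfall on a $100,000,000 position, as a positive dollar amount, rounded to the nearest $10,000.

$4,620,000

Tail multiplier: φ(z)/(1−α) = 0.175397 / 0.1 = 1.754.
ES = −(0.09%) + 2.687% × 1.754 = 4.623%.
On $100,000,000: 0.04623 × $100,000,000 = $4,623,000.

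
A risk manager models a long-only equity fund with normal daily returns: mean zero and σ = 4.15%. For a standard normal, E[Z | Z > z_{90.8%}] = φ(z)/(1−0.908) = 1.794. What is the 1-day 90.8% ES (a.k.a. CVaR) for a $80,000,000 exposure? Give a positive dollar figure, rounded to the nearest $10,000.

ES = 4.15% × 1.794 = 7.445%.
On $80,000,000: 0.07445 × $80,000,000 = $5,956,000.

$5,960,000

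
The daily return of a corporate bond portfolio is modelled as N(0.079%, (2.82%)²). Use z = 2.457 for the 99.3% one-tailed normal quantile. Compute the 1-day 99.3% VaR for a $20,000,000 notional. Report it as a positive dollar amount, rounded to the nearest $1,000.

$1,370,000

VaR = −μ + z·σ = −(0.079%) + 2.457 × 2.82% = 6.850%.
On $20,000,000: 0.06850 × $20,000,000 = $1,370,000.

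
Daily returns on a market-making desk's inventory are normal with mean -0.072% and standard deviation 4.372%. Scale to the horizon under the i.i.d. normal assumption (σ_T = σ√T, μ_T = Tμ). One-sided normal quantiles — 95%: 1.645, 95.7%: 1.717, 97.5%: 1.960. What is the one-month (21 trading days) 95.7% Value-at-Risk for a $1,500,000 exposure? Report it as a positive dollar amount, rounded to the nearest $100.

σ_{21d} = 4.372% × √21 = 20.035%; μ_{21d} = 21 × -0.072% = -1.512%.
VaR = −(-1.512%) + 1.717 × 20.035% = 35.912%.
On $1,500,000: 0.35912 × $1,500,000 = $538,680.

$538,700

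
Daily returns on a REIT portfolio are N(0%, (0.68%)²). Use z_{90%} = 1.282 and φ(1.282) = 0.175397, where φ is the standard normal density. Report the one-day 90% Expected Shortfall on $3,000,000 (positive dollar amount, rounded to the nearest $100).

Tail multiplier: φ(z)/(1−α) = 0.175397 / 0.1 = 1.754.
ES = 0.68% × 1.754 = 1.193%.
On $3,000,000: 0.01193 × $3,000,000 = $35,790.

$35,800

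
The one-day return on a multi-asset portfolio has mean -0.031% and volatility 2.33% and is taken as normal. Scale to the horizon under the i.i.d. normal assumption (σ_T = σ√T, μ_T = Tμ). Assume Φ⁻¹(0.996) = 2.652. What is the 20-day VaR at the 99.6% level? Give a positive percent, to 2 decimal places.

σ_{20d} = 2.33% × √20 = 10.420%; μ_{20d} = 20 × -0.031% = -0.620%.
VaR = −(-0.620%) + 2.652 × 10.420% = 28.254%.

28.25%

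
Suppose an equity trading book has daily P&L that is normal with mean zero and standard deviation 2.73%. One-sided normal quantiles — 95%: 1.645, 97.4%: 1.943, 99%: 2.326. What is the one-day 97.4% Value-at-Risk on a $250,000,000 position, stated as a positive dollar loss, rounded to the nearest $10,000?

VaR = z·σ = 1.943 × 2.73% = 5.304%.
On $250,000,000: 0.05304 × $250,000,000 = $13,260,000.

$13,260,000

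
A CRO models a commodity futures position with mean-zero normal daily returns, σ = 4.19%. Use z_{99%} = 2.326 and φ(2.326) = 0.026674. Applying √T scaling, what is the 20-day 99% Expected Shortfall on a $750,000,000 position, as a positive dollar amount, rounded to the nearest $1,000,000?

σ_{20d} = 4.19% × √20 = 18.738%.
ES multiplier = φ(z)/(1−α) = 0.026674/0.01 = 2.667.
ES = 18.738% × 2.667 = 49.974%; on $750,000,000: $374,805,000.

$375,000,000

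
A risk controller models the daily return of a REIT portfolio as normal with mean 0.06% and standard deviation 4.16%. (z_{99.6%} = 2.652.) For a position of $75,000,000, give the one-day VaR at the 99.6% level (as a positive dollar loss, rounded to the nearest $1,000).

VaR = −μ + z·σ = −(0.06%) + 2.652 × 4.16% = 10.972%.
On $75,000,000: 0.10972 × $75,000,000 = $8,229,000.

$8,229,000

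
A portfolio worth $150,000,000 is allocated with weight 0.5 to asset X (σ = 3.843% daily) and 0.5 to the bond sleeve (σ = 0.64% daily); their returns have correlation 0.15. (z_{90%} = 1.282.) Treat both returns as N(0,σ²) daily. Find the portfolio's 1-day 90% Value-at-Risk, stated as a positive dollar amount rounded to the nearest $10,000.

$3,840,000

σ_p² = 0.5²·3.843² + 0.5²·0.64² + 2·0.15·0.5·0.5·3.843·0.64 = 3.9790 (%²).
σ_p = √3.9790 = 1.995%.
VaR = 1.282 × 1.995% = 2.558%; on $150,000,000 that is $3,837,000.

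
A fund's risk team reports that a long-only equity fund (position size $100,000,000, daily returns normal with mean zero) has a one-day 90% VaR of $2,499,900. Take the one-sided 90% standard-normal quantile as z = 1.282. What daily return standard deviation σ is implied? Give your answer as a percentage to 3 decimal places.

VaR as a fraction: $2,499,900 / $100,000,000 = 2.500%.
σ = VaR / z = 2.500% / 1.282 = 1.950%.

1.950%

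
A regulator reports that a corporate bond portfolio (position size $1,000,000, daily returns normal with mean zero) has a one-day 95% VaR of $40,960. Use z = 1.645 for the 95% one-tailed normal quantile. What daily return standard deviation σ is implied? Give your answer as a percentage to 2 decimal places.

2.49%

VaR as a fraction: $40,960 / $1,000,000 = 4.096%.
σ = VaR / z = 4.096% / 1.645 = 2.490%.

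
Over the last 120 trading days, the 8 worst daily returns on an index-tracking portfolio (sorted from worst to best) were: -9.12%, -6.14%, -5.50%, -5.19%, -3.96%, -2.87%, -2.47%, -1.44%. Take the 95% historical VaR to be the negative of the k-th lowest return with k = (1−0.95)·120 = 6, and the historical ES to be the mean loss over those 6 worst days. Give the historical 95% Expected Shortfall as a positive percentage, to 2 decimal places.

The 6 worst returns sum to -32.78%.
ES = −(-32.78%) / 6 = 5.4633…% ≈ 5.46%.

5.46%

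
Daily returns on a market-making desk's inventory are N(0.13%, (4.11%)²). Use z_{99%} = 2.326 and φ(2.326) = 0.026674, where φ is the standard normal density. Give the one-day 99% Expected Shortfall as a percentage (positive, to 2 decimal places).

10.83%

Tail multiplier: φ(z)/(1−α) = 0.026674 / 0.01 = 2.667.
ES = −(0.13%) + 4.11% × 2.667 = 10.831%.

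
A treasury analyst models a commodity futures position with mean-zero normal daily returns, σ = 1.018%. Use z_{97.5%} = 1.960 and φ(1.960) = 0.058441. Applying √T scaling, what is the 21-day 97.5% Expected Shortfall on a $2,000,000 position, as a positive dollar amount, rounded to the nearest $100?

σ_{21d} = 1.018% × √21 = 4.665%.
ES multiplier = φ(z)/(1−α) = 0.058441/0.025 = 2.338.
ES = 4.665% × 2.338 = 10.907%; on $2,000,000: $218,140.

$218,100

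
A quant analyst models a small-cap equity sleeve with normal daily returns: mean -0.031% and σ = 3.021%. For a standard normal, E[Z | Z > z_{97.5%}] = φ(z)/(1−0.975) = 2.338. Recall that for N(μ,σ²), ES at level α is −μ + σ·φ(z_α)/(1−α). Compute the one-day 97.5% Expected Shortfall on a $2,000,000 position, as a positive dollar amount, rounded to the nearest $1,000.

ES = −(-0.031%) + 3.021% × 2.338 = 7.094%.
On $2,000,000: 0.07094 × $2,000,000 = $141,880.

$142,000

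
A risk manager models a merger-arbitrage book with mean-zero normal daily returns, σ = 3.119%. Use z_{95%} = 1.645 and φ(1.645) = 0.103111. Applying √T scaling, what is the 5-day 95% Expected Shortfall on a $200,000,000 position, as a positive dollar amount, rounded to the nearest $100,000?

$28,800,000

σ_{5d} = 3.119% × √5 = 6.974%.
ES multiplier = φ(z)/(1−α) = 0.103111/0.05 = 2.062.
ES = 6.974% × 2.062 = 14.380%; on $200,000,000: $28,760,000.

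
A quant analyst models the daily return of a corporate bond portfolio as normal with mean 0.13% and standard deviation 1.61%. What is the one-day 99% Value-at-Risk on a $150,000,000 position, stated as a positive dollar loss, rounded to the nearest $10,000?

At 99% one-sided, z = 2.326.
VaR = −μ + z·σ = −(0.13%) + 2.326 × 1.61% = 3.615%.
On $150,000,000: 0.03615 × $150,000,000 = $5,422,500.

$5,420,000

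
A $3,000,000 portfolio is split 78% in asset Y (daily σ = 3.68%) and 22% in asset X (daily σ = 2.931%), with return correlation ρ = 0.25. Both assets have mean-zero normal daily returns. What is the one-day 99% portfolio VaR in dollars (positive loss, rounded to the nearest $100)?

$216,000

σ_p² = 0.78²·3.68² + 0.22²·2.931² + 2·0.25·0.78·0.22·3.68·2.931 = 9.5804 (%²).
σ_p = √9.5804 = 3.095%.
At 99%, z = 2.326.
VaR = 2.326 × 3.095% = 7.199%; on $3,000,000 that is $215,970.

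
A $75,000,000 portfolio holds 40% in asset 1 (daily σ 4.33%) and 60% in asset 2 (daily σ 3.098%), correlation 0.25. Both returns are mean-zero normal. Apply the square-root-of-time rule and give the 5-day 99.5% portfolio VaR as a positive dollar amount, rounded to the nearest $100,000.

σ_p = √(0.4²·4.33² + 0.6²·3.098² + 2·0.25·0.4·0.6·4.33·3.098) = 2.840%.
σ_{5d} = 2.840% × √5 = 6.350%.
z(99.5%) = 2.576.
VaR = 2.576 × 6.350% = 16.358%; on $75,000,000 that is $12,268,500.

$12,300,000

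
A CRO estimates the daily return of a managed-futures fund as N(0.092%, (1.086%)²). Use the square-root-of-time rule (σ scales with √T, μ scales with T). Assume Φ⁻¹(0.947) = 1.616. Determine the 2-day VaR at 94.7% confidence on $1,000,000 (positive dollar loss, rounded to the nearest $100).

σ_{2d} = 1.086% × √2 = 1.536%; μ_{2d} = 2 × 0.092% = 0.184%.
VaR = −(0.184%) + 1.616 × 1.536% = 2.298%.
On $1,000,000: 0.02298 × $1,000,000 = $22,980.

$23,000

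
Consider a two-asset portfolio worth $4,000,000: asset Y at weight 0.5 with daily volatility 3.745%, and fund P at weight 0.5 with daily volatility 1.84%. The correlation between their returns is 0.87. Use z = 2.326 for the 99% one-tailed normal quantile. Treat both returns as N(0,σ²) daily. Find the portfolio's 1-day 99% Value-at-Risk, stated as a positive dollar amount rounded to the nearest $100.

$252,200

σ_p² = 0.5²·3.745² + 0.5²·1.84² + 2·0.87·0.5·0.5·3.745·1.84 = 7.3502 (%²).
σ_p = √7.3502 = 2.711%.
VaR = 2.326 × 2.711% = 6.306%; on $4,000,000 that is $252,240.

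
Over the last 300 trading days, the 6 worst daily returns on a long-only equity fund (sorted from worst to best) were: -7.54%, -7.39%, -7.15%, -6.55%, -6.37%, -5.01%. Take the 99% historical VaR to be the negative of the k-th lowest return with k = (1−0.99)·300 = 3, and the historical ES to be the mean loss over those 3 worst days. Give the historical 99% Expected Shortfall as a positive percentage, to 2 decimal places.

The 3 worst returns sum to -22.08%.
ES = −(-22.08%) / 3 = 7.36%.

7.36%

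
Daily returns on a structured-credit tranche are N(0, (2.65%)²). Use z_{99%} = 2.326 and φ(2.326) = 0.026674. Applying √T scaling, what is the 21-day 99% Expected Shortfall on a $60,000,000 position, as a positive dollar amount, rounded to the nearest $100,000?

σ_{21d} = 2.65% × √21 = 12.144%.
ES multiplier = φ(z)/(1−α) = 0.026674/0.01 = 2.667.
ES = 12.144% × 2.667 = 32.388%; on $60,000,000: $19,432,800.

$19,400,000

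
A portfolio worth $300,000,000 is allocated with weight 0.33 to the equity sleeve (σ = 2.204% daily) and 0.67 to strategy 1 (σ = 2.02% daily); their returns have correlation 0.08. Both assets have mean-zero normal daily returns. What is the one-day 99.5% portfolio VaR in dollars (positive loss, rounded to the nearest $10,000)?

$12,260,000

σ_p² = 0.33²·2.204² + 0.67²·2.02² + 2·0.08·0.33·0.67·2.204·2.02 = 2.5182 (%²).
σ_p = √2.5182 = 1.587%.
At 99.5%, z = 2.576.
VaR = 2.576 × 1.587% = 4.088%; on $300,000,000 that is $12,264,000.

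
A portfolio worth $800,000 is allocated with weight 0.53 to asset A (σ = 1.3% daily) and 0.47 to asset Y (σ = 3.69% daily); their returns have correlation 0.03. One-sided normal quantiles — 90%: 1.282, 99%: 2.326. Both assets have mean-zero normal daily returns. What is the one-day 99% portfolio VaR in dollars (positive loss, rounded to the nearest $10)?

σ_p² = 0.53²·1.3² + 0.47²·3.69² + 2·0.03·0.53·0.47·1.3·3.69 = 3.5542 (%²).
σ_p = √3.5542 = 1.885%.
VaR = 2.326 × 1.885% = 4.385%; on $800,000 that is $35,080.

$35,080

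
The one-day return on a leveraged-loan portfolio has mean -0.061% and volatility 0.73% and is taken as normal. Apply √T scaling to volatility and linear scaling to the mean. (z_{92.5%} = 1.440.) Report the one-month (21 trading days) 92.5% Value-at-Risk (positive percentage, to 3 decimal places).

σ_{21d} = 0.73% × √21 = 3.345%; μ_{21d} = 21 × -0.061% = -1.281%.
VaR = −(-1.281%) + 1.440 × 3.345% = 6.098%.

6.098%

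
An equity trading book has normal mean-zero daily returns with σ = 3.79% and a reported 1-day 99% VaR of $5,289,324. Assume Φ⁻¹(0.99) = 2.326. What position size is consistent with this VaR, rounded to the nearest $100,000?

$60,000,000

VaR as a fraction of value: z·σ = 2.326 × 3.79% = 8.81554%.
Position = $5,289,324 / 0.0881554 = $60,000,000.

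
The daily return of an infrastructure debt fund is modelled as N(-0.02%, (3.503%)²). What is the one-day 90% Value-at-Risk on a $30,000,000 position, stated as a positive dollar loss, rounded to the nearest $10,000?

At 90% one-sided, z = 1.282.
VaR = −μ + z·σ = −(-0.02%) + 1.282 × 3.503% = 4.511%.
On $30,000,000: 0.04511 × $30,000,000 = $1,353,300.

$1,350,000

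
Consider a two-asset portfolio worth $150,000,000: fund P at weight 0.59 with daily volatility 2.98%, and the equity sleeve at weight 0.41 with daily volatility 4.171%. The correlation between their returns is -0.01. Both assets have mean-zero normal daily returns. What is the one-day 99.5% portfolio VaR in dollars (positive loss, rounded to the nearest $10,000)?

σ_p² = 0.59²·2.98² + 0.41²·4.171² + 2·-0.01·0.59·0.41·2.98·4.171 = 5.9556 (%²).
σ_p = √5.9556 = 2.440%.
At 99.5%, z = 2.576.
VaR = 2.576 × 2.440% = 6.285%; on $150,000,000 that is $9,427,500.

$9,430,000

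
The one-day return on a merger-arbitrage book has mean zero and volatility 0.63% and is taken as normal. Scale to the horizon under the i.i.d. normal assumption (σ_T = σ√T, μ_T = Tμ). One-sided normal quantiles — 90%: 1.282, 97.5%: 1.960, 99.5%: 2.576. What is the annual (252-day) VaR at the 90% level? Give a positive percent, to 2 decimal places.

σ_{252d} = 0.63% × √252 = 10.001%.
VaR = 1.282 × 10.001% = 12.821%.

12.82%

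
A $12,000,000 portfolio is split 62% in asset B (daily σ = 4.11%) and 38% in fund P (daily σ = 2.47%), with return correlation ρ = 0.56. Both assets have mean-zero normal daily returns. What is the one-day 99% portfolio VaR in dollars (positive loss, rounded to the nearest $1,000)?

σ_p² = 0.62²·4.11² + 0.38²·2.47² + 2·0.56·0.62·0.38·4.11·2.47 = 10.0530 (%²).
σ_p = √10.0530 = 3.171%.
At 99%, z = 2.326.
VaR = 2.326 × 3.171% = 7.376%; on $12,000,000 that is $885,120.

$885,000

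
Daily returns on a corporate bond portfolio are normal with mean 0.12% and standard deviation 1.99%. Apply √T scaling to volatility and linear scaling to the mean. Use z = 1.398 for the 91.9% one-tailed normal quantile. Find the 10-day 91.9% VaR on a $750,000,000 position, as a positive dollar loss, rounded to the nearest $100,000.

$57,000,000

σ_{10d} = 1.99% × √10 = 6.293%; μ_{10d} = 10 × 0.12% = 1.200%.
VaR = −(1.200%) + 1.398 × 6.293% = 7.598%.
On $750,000,000: 0.07598 × $750,000,000 = $56,985,000.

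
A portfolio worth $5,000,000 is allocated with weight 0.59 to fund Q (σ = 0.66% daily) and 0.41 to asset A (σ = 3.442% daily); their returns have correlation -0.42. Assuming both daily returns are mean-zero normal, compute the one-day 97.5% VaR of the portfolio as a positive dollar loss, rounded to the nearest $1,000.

$127,000

σ_p² = 0.59²·0.66² + 0.41²·3.442² + 2·-0.42·0.59·0.41·0.66·3.442 = 1.6816 (%²).
σ_p = √1.6816 = 1.297%.
At 97.5%, z = 1.960.
VaR = 1.960 × 1.297% = 2.542%; on $5,000,000 that is $127,100.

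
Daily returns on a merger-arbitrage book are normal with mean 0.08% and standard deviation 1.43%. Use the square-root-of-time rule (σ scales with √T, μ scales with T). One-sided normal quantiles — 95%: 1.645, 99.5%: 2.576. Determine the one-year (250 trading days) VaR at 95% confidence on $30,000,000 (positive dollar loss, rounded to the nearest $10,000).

σ_{250d} = 1.43% × √250 = 22.610%; μ_{250d} = 250 × 0.08% = 20.000%.
VaR = −(20.000%) + 1.645 × 22.610% = 17.193%.
On $30,000,000: 0.17193 × $30,000,000 = $5,157,900.

$5,160,000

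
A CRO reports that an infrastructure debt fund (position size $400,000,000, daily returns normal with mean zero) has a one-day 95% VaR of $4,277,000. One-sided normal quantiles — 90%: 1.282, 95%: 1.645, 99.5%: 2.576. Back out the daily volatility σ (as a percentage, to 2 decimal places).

VaR as a fraction: $4,277,000 / $400,000,000 = 1.069%.
σ = VaR / z = 1.069% / 1.645 = 0.650%.

0.65%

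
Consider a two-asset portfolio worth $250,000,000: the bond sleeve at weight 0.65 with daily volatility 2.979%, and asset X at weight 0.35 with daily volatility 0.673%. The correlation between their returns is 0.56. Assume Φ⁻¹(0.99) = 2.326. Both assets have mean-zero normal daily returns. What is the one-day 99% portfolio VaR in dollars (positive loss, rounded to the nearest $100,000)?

$12,100,000

σ_p² = 0.65²·2.979² + 0.35²·0.673² + 2·0.56·0.65·0.35·2.979·0.673 = 4.3158 (%²).
σ_p = √4.3158 = 2.077%.
VaR = 2.326 × 2.077% = 4.831%; on $250,000,000 that is $12,077,500.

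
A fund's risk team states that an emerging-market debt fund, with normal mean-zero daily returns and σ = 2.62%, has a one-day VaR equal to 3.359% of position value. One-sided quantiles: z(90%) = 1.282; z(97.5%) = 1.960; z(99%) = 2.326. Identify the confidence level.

90%

Implied z = VaR/σ = 3.359 / 2.62 = 1.282.
This matches z(90%) = 1.282.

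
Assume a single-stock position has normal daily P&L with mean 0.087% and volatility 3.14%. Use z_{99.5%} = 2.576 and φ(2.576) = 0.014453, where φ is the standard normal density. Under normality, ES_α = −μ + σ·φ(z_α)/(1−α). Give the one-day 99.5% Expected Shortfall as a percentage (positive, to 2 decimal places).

Tail multiplier: φ(z)/(1−α) = 0.014453 / 0.005 = 2.891.
ES = −(0.087%) + 3.14% × 2.891 = 8.991%.

8.99%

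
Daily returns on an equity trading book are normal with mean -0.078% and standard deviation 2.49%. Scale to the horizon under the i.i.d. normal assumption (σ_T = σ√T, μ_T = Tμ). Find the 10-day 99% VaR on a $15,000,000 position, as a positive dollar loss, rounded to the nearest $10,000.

At 99%, z = 2.326.
σ_{10d} = 2.49% × √10 = 7.874%; μ_{10d} = 10 × -0.078% = -0.780%.
VaR = −(-0.780%) + 2.326 × 7.874% = 19.095%.
On $15,000,000: 0.19095 × $15,000,000 = $2,864,250.

$2,860,000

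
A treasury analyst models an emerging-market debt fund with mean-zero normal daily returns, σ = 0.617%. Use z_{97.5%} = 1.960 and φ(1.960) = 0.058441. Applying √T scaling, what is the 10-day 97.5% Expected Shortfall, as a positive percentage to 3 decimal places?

4.561%

σ_{10d} = 0.617% × √10 = 1.951%.
ES multiplier = φ(z)/(1−α) = 0.058441/0.025 = 2.338.
ES = 1.951% × 2.338 = 4.561%.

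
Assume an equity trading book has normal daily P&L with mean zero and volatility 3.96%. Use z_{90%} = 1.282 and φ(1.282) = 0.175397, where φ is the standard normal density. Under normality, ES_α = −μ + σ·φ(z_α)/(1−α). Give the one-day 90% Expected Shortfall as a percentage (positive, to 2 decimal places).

Tail multiplier: φ(z)/(1−α) = 0.175397 / 0.1 = 1.754.
ES = 3.96% × 1.754 = 6.946%.

6.95%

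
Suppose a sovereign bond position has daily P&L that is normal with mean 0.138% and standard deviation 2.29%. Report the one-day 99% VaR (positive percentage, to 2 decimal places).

At 99% one-sided, z = 2.326.
VaR = −μ + z·σ = −(0.138%) + 2.326 × 2.29% = 5.189%.

5.19%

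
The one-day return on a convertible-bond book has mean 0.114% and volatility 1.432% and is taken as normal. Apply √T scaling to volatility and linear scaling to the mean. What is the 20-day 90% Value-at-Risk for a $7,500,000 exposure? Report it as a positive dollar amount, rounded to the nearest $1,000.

$445,000

At 90%, z = 1.282.
σ_{20d} = 1.432% × √20 = 6.404%; μ_{20d} = 20 × 0.114% = 2.280%.
VaR = −(2.280%) + 1.282 × 6.404% = 5.930%.
On $7,500,000: 0.05930 × $7,500,000 = $444,750.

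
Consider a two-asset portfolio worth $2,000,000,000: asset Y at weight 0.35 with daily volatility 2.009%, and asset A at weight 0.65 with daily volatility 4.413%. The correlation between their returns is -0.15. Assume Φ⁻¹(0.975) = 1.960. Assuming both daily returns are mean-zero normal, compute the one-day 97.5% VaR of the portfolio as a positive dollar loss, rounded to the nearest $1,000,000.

σ_p² = 0.35²·2.009² + 0.65²·4.413² + 2·-0.15·0.35·0.65·2.009·4.413 = 8.1173 (%²).
σ_p = √8.1173 = 2.849%.
VaR = 1.960 × 2.849% = 5.584%; on $2,000,000,000 that is $111,680,000.

$112,000,000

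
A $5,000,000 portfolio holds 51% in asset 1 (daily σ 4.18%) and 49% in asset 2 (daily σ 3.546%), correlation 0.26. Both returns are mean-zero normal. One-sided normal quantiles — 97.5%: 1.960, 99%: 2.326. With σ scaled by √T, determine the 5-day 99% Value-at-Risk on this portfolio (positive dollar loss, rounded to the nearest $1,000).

$801,000

σ_p = √(0.51²·4.18² + 0.49²·3.546² + 2·0.26·0.51·0.49·4.18·3.546) = 3.081%.
σ_{5d} = 3.081% × √5 = 6.889%.
VaR = 2.326 × 6.889% = 16.024%; on $5,000,000 that is $801,200.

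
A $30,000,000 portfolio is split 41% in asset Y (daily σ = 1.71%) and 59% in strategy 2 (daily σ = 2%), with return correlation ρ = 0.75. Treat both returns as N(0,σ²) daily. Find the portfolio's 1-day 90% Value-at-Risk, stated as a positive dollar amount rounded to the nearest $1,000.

$680,000

σ_p² = 0.41²·1.71² + 0.59²·2² + 2·0.75·0.41·0.59·1.71·2 = 3.1249 (%²).
σ_p = √3.1249 = 1.768%.
At 90%, z = 1.282.
VaR = 1.282 × 1.768% = 2.267%; on $30,000,000 that is $680,100.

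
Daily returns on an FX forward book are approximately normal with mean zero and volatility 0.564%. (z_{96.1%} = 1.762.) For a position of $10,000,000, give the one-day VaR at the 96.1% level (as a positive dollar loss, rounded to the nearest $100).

VaR = z·σ = 1.762 × 0.564% = 0.994%.
On $10,000,000: 0.00994 × $10,000,000 = $99,400.

$99,400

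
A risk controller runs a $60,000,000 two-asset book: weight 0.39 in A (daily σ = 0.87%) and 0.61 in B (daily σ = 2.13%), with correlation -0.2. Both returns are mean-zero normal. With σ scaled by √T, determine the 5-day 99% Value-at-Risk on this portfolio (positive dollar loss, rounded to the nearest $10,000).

$3,980,000

σ_p = √(0.39²·0.87² + 0.61²·2.13² + 2·-0.2·0.39·0.61·0.87·2.13) = 1.276%.
σ_{5d} = 1.276% × √5 = 2.853%.
z(99%) = 2.326.
VaR = 2.326 × 2.853% = 6.636%; on $60,000,000 that is $3,981,600.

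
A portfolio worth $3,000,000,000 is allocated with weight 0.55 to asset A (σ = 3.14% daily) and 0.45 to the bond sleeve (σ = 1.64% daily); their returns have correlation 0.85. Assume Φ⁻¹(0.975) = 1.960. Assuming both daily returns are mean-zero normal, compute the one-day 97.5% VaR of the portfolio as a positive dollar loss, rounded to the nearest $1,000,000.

$140,000,000

σ_p² = 0.55²·3.14² + 0.45²·1.64² + 2·0.85·0.55·0.45·3.14·1.64 = 5.6939 (%²).
σ_p = √5.6939 = 2.386%.
VaR = 1.960 × 2.386% = 4.677%; on $3,000,000,000 that is $140,310,000.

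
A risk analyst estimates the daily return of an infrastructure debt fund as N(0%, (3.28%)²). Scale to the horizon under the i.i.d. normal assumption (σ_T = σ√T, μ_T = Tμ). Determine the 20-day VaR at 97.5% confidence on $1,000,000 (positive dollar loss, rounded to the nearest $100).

At 97.5%, z = 1.960.
σ_{20d} = 3.28% × √20 = 14.669%.
VaR = 1.960 × 14.669% = 28.751%.
On $1,000,000: 0.28751 × $1,000,000 = $287,510.

$287,500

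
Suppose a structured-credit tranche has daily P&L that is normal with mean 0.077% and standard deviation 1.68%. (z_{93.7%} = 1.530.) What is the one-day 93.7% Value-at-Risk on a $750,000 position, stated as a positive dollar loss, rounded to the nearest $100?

$18,700

VaR = −μ + z·σ = −(0.077%) + 1.530 × 1.68% = 2.493%.
On $750,000: 0.02493 × $750,000 = $18,697.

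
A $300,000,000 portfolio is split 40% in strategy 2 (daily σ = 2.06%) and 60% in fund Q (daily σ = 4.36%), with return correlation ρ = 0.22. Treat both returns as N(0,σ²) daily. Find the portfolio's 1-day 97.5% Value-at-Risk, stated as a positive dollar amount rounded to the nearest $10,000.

σ_p² = 0.4²·2.06² + 0.6²·4.36² + 2·0.22·0.4·0.6·2.06·4.36 = 8.4709 (%²).
σ_p = √8.4709 = 2.910%.
At 97.5%, z = 1.960.
VaR = 1.960 × 2.910% = 5.704%; on $300,000,000 that is $17,112,000.

$17,110,000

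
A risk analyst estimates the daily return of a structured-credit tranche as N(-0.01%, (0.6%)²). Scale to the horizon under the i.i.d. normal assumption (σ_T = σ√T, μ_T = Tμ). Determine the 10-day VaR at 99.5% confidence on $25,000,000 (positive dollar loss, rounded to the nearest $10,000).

At 99.5%, z = 2.576.
σ_{10d} = 0.6% × √10 = 1.897%; μ_{10d} = 10 × -0.01% = -0.100%.
VaR = −(-0.100%) + 2.576 × 1.897% = 4.987%.
On $25,000,000: 0.04987 × $25,000,000 = $1,246,750.

$1,250,000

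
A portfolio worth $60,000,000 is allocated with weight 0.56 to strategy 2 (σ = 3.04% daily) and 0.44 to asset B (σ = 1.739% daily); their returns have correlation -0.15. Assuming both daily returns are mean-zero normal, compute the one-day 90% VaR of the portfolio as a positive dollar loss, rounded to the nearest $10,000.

σ_p² = 0.56²·3.04² + 0.44²·1.739² + 2·-0.15·0.56·0.44·3.04·1.739 = 3.0929 (%²).
σ_p = √3.0929 = 1.759%.
At 90%, z = 1.282.
VaR = 1.282 × 1.759% = 2.255%; on $60,000,000 that is $1,353,000.

$1,350,000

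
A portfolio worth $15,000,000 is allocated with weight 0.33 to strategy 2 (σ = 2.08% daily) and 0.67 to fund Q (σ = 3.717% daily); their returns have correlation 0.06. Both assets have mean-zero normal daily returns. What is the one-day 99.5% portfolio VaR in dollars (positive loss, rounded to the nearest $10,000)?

$1,010,000

σ_p² = 0.33²·2.08² + 0.67²·3.717² + 2·0.06·0.33·0.67·2.08·3.717 = 6.8783 (%²).
σ_p = √6.8783 = 2.623%.
At 99.5%, z = 2.576.
VaR = 2.576 × 2.623% = 6.757%; on $15,000,000 that is $1,013,550.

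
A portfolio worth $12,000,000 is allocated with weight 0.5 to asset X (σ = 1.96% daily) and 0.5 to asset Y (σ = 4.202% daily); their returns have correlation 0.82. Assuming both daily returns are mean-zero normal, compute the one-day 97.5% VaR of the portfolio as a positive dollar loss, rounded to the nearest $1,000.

σ_p² = 0.5²·1.96² + 0.5²·4.202² + 2·0.82·0.5·0.5·1.96·4.202 = 8.7513 (%²).
σ_p = √8.7513 = 2.958%.
At 97.5%, z = 1.960.
VaR = 1.960 × 2.958% = 5.798%; on $12,000,000 that is $695,760.

$696,000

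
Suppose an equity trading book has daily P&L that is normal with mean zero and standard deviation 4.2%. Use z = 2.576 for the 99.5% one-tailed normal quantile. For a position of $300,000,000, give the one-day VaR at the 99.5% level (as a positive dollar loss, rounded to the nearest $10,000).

VaR = z·σ = 2.576 × 4.2% = 10.819%.
On $300,000,000: 0.10819 × $300,000,000 = $32,457,000.

$32,460,000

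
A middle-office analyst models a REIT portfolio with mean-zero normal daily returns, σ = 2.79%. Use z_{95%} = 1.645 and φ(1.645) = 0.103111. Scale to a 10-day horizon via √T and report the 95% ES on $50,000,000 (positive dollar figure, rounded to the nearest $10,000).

$9,100,000

σ_{10d} = 2.79% × √10 = 8.823%.
ES multiplier = φ(z)/(1−α) = 0.103111/0.05 = 2.062.
ES = 8.823% × 2.062 = 18.193%; on $50,000,000: $9,096,500.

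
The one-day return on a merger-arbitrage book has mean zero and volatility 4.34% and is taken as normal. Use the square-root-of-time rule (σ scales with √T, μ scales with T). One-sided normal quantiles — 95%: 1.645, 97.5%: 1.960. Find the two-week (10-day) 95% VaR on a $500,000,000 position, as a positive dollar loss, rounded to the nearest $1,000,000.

$113,000,000

σ_{10d} = 4.34% × √10 = 13.724%.
VaR = 1.645 × 13.724% = 22.576%.
On $500,000,000: 0.22576 × $500,000,000 = $112,880,000.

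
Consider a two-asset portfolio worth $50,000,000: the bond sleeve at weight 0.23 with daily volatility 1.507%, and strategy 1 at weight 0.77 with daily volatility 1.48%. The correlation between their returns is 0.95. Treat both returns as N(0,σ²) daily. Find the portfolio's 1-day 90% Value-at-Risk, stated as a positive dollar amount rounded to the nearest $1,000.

σ_p² = 0.23²·1.507² + 0.77²·1.48² + 2·0.95·0.23·0.77·1.507·1.48 = 2.1693 (%²).
σ_p = √2.1693 = 1.473%.
At 90%, z = 1.282.
VaR = 1.282 × 1.473% = 1.888%; on $50,000,000 that is $944,000.

$944,000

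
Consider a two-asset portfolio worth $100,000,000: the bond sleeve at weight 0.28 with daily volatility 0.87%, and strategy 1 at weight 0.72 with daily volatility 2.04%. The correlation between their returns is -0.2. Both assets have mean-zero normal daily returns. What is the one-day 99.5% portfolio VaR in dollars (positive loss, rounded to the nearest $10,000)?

σ_p² = 0.28²·0.87² + 0.72²·2.04² + 2·-0.2·0.28·0.72·0.87·2.04 = 2.0736 (%²).
σ_p = √2.0736 = 1.440%.
At 99.5%, z = 2.576.
VaR = 2.576 × 1.440% = 3.709%; on $100,000,000 that is $3,709,000.

$3,710,000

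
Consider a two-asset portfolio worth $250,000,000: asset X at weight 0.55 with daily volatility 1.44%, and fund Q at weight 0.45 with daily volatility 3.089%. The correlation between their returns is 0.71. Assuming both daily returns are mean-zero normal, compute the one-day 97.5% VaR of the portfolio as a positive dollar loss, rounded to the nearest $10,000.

$9,950,000

σ_p² = 0.55²·1.44² + 0.45²·3.089² + 2·0.71·0.55·0.45·1.44·3.089 = 4.1228 (%²).
σ_p = √4.1228 = 2.030%.
At 97.5%, z = 1.960.
VaR = 1.960 × 2.030% = 3.979%; on $250,000,000 that is $9,947,500.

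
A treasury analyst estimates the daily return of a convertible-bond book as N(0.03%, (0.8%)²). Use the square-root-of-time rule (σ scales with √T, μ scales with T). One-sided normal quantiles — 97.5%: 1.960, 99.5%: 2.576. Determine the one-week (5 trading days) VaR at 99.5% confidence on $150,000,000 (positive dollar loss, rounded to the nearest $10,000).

σ_{5d} = 0.8% × √5 = 1.789%; μ_{5d} = 5 × 0.03% = 0.150%.
VaR = −(0.150%) + 2.576 × 1.789% = 4.458%.
On $150,000,000: 0.04458 × $150,000,000 = $6,687,000.

$6,690,000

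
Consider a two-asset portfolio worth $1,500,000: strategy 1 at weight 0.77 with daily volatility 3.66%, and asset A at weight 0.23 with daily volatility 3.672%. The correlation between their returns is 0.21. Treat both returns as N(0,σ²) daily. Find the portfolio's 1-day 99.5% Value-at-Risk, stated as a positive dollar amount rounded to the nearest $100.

σ_p² = 0.77²·3.66² + 0.23²·3.672² + 2·0.21·0.77·0.23·3.66·3.672 = 9.6552 (%²).
σ_p = √9.6552 = 3.107%.
At 99.5%, z = 2.576.
VaR = 2.576 × 3.107% = 8.004%; on $1,500,000 that is $120,060.

$120,100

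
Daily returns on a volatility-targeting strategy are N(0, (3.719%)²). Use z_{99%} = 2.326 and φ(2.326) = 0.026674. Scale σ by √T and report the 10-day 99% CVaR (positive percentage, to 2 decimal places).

σ_{10d} = 3.719% × √10 = 11.761%.
ES multiplier = φ(z)/(1−α) = 0.026674/0.01 = 2.667.
ES = 11.761% × 2.667 = 31.367%.

31.37%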